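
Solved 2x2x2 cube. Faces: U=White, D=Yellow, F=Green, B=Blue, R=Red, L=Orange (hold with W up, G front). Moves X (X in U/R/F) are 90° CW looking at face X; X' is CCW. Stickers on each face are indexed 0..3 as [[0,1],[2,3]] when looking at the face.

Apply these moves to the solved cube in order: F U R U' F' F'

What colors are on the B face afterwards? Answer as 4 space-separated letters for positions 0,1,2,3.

Answer: W B W B

Derivation:
After move 1 (F): F=GGGG U=WWOO R=WRWR D=RRYY L=OYOY
After move 2 (U): U=OWOW F=WRGG R=BBWR B=OYBB L=GGOY
After move 3 (R): R=WBRB U=OROG F=WRGY D=RBYO B=WYWB
After move 4 (U'): U=RGOO F=GGGY R=WRRB B=WBWB L=WYOY
After move 5 (F'): F=GYGG U=RGWR R=BRRB D=YYYO L=WOOO
After move 6 (F'): F=YGGG U=RGBR R=YRYB D=OOYO L=WROW
Query: B face = WBWB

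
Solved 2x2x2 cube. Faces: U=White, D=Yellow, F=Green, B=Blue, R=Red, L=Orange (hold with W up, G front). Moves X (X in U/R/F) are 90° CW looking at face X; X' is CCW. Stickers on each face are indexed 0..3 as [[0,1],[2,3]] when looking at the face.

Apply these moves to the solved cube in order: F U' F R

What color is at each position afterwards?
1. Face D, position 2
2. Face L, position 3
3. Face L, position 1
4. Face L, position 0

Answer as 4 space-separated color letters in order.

Answer: Y R R B

Derivation:
After move 1 (F): F=GGGG U=WWOO R=WRWR D=RRYY L=OYOY
After move 2 (U'): U=WOWO F=OYGG R=GGWR B=WRBB L=BBOY
After move 3 (F): F=GOGY U=WOYB R=WGOR D=WGYY L=BROR
After move 4 (R): R=OWRG U=WOYY F=GGGY D=WBYW B=BROB
Query 1: D[2] = Y
Query 2: L[3] = R
Query 3: L[1] = R
Query 4: L[0] = B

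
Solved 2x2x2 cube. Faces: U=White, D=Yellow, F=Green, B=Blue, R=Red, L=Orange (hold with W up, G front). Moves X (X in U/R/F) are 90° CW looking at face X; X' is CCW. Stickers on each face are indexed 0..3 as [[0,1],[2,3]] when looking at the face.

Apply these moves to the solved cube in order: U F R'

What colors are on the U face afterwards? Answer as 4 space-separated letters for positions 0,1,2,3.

Answer: W B O O

Derivation:
After move 1 (U): U=WWWW F=RRGG R=BBRR B=OOBB L=GGOO
After move 2 (F): F=GRGR U=WWOG R=WBWR D=RBYY L=GYOY
After move 3 (R'): R=BRWW U=WBOO F=GWGG D=RRYR B=YOBB
Query: U face = WBOO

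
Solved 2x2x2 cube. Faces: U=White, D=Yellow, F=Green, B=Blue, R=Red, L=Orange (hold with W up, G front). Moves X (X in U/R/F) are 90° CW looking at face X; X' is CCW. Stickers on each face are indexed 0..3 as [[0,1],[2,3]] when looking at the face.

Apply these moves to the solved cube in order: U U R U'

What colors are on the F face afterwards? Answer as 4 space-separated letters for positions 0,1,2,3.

Answer: R R G Y

Derivation:
After move 1 (U): U=WWWW F=RRGG R=BBRR B=OOBB L=GGOO
After move 2 (U): U=WWWW F=BBGG R=OORR B=GGBB L=RROO
After move 3 (R): R=RORO U=WBWG F=BYGY D=YBYG B=WGWB
After move 4 (U'): U=BGWW F=RRGY R=BYRO B=ROWB L=WGOO
Query: F face = RRGY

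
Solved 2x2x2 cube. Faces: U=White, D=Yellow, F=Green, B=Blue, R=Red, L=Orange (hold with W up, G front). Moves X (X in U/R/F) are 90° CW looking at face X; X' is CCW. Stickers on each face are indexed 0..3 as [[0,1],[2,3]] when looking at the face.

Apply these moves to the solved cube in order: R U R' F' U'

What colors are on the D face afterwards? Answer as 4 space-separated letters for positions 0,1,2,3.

Answer: Y O Y Y

Derivation:
After move 1 (R): R=RRRR U=WGWG F=GYGY D=YBYB B=WBWB
After move 2 (U): U=WWGG F=RRGY R=WBRR B=OOWB L=GYOO
After move 3 (R'): R=BRWR U=WWGO F=RWGG D=YRYY B=BOBB
After move 4 (F'): F=WGRG U=WWBW R=RRYR D=YOYY L=GOOG
After move 5 (U'): U=WWWB F=GORG R=WGYR B=RRBB L=BOOG
Query: D face = YOYY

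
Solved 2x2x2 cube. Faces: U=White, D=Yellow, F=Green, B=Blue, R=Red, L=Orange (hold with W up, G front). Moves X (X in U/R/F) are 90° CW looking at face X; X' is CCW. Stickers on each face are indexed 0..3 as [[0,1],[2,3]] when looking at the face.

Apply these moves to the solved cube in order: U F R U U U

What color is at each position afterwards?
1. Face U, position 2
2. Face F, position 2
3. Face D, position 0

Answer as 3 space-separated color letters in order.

Answer: W G R

Derivation:
After move 1 (U): U=WWWW F=RRGG R=BBRR B=OOBB L=GGOO
After move 2 (F): F=GRGR U=WWOG R=WBWR D=RBYY L=GYOY
After move 3 (R): R=WWRB U=WROR F=GBGY D=RBYO B=GOWB
After move 4 (U): U=OWRR F=WWGY R=GORB B=GYWB L=GBOY
After move 5 (U): U=RORW F=GOGY R=GYRB B=GBWB L=WWOY
After move 6 (U): U=RRWO F=GYGY R=GBRB B=WWWB L=GOOY
Query 1: U[2] = W
Query 2: F[2] = G
Query 3: D[0] = R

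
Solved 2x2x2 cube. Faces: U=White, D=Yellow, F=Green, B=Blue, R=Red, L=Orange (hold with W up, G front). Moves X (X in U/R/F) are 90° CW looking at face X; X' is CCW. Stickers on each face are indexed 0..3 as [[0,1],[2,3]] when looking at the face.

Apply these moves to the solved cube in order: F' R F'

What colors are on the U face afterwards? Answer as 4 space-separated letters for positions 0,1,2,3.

After move 1 (F'): F=GGGG U=WWRR R=YRYR D=OOYY L=OWOW
After move 2 (R): R=YYRR U=WGRG F=GOGY D=OBYB B=RBWB
After move 3 (F'): F=OYGG U=WGYR R=BYOR D=WWYB L=OGOR
Query: U face = WGYR

Answer: W G Y R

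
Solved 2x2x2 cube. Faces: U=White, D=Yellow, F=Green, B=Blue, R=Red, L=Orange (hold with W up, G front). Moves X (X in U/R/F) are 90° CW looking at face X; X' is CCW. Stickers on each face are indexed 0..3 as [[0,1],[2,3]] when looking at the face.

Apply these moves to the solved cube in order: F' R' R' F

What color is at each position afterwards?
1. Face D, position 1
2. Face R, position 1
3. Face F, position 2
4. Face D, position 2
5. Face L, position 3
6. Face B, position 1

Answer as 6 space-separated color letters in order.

Answer: R Y B Y W B

Derivation:
After move 1 (F'): F=GGGG U=WWRR R=YRYR D=OOYY L=OWOW
After move 2 (R'): R=RRYY U=WBRB F=GWGR D=OGYG B=YBOB
After move 3 (R'): R=RYRY U=WORY F=GBGB D=OWYR B=GBGB
After move 4 (F): F=GGBB U=WOWW R=RYYY D=RRYR L=OOOW
Query 1: D[1] = R
Query 2: R[1] = Y
Query 3: F[2] = B
Query 4: D[2] = Y
Query 5: L[3] = W
Query 6: B[1] = B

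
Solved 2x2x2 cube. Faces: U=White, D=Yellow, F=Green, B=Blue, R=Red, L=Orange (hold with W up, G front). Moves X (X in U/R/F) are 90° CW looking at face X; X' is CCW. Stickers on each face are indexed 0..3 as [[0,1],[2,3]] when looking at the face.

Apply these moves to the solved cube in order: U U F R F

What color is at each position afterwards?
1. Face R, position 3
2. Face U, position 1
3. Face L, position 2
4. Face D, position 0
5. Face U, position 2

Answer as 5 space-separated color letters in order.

After move 1 (U): U=WWWW F=RRGG R=BBRR B=OOBB L=GGOO
After move 2 (U): U=WWWW F=BBGG R=OORR B=GGBB L=RROO
After move 3 (F): F=GBGB U=WWOR R=WOWR D=ROYY L=RYOY
After move 4 (R): R=WWRO U=WBOB F=GOGY D=RBYG B=RGWB
After move 5 (F): F=GGYO U=WBYY R=OWBO D=RWYG L=RROB
Query 1: R[3] = O
Query 2: U[1] = B
Query 3: L[2] = O
Query 4: D[0] = R
Query 5: U[2] = Y

Answer: O B O R Y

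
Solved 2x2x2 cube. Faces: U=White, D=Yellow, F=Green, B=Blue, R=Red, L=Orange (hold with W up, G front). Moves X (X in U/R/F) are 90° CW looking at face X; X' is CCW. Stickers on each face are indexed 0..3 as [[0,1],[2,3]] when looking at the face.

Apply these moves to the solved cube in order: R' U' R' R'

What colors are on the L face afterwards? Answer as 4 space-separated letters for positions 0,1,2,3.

Answer: Y B O O

Derivation:
After move 1 (R'): R=RRRR U=WBWB F=GWGW D=YGYG B=YBYB
After move 2 (U'): U=BBWW F=OOGW R=GWRR B=RRYB L=YBOO
After move 3 (R'): R=WRGR U=BYWR F=OBGW D=YOYW B=GRGB
After move 4 (R'): R=RRWG U=BGWG F=OYGR D=YBYW B=WROB
Query: L face = YBOO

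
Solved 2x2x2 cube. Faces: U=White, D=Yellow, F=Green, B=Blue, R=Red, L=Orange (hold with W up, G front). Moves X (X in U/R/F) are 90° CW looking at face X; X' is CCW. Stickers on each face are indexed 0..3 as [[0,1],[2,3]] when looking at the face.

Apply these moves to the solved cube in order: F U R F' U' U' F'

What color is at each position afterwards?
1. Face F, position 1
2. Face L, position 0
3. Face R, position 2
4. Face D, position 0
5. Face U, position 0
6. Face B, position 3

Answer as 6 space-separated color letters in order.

After move 1 (F): F=GGGG U=WWOO R=WRWR D=RRYY L=OYOY
After move 2 (U): U=OWOW F=WRGG R=BBWR B=OYBB L=GGOY
After move 3 (R): R=WBRB U=OROG F=WRGY D=RBYO B=WYWB
After move 4 (F'): F=RYWG U=ORWR R=BBRB D=GYYO L=GGOO
After move 5 (U'): U=RROW F=GGWG R=RYRB B=BBWB L=WYOO
After move 6 (U'): U=RWRO F=WYWG R=GGRB B=RYWB L=BBOO
After move 7 (F'): F=YGWW U=RWGR R=YGGB D=BOYO L=BOOR
Query 1: F[1] = G
Query 2: L[0] = B
Query 3: R[2] = G
Query 4: D[0] = B
Query 5: U[0] = R
Query 6: B[3] = B

Answer: G B G B R B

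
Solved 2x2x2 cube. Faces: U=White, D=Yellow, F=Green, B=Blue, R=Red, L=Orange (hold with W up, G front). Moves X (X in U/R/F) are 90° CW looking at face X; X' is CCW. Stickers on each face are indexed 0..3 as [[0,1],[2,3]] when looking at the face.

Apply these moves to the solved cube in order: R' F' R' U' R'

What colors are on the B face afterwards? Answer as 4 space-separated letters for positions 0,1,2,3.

Answer: G R W B

Derivation:
After move 1 (R'): R=RRRR U=WBWB F=GWGW D=YGYG B=YBYB
After move 2 (F'): F=WWGG U=WBRR R=GRYR D=OOYG L=OBOW
After move 3 (R'): R=RRGY U=WYRY F=WBGR D=OWYG B=GBOB
After move 4 (U'): U=YYWR F=OBGR R=WBGY B=RROB L=GBOW
After move 5 (R'): R=BYWG U=YOWR F=OYGR D=OBYR B=GRWB
Query: B face = GRWB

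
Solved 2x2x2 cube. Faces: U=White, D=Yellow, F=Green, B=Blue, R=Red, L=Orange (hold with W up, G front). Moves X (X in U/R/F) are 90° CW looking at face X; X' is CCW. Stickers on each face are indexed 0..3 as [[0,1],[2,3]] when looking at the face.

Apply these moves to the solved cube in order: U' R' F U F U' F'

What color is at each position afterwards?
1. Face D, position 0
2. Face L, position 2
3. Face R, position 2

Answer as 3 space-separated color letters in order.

After move 1 (U'): U=WWWW F=OOGG R=GGRR B=RRBB L=BBOO
After move 2 (R'): R=GRGR U=WBWR F=OWGW D=YOYG B=YRYB
After move 3 (F): F=GOWW U=WBOB R=WRRR D=GGYG L=BYOO
After move 4 (U): U=OWBB F=WRWW R=YRRR B=BYYB L=GOOO
After move 5 (F): F=WWWR U=OWOO R=BRBR D=RYYG L=GGOG
After move 6 (U'): U=WOOO F=GGWR R=WWBR B=BRYB L=BYOG
After move 7 (F'): F=GRGW U=WOWB R=YWRR D=YGYG L=BOOO
Query 1: D[0] = Y
Query 2: L[2] = O
Query 3: R[2] = R

Answer: Y O R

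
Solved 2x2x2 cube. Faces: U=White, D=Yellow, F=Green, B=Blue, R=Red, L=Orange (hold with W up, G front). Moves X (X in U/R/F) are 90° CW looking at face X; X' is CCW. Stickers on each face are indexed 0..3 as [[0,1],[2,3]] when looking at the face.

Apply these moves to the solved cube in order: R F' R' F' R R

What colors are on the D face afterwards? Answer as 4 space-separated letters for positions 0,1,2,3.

Answer: G W Y B

Derivation:
After move 1 (R): R=RRRR U=WGWG F=GYGY D=YBYB B=WBWB
After move 2 (F'): F=YYGG U=WGRR R=BRYR D=OOYB L=OGOW
After move 3 (R'): R=RRBY U=WWRW F=YGGR D=OYYG B=BBOB
After move 4 (F'): F=GRYG U=WWRB R=YROY D=GWYG L=OWOR
After move 5 (R): R=OYYR U=WRRG F=GWYG D=GOYB B=BBWB
After move 6 (R): R=YORY U=WWRG F=GOYB D=GWYB B=GBRB
Query: D face = GWYB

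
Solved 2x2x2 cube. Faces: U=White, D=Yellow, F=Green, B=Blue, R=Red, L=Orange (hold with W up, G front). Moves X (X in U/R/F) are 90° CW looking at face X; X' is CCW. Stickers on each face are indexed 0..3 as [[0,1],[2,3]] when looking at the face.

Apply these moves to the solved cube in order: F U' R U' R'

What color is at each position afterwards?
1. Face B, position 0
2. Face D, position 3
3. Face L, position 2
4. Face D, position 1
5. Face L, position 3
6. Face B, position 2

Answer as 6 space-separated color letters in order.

After move 1 (F): F=GGGG U=WWOO R=WRWR D=RRYY L=OYOY
After move 2 (U'): U=WOWO F=OYGG R=GGWR B=WRBB L=BBOY
After move 3 (R): R=WGRG U=WYWG F=ORGY D=RBYW B=OROB
After move 4 (U'): U=YGWW F=BBGY R=ORRG B=WGOB L=OROY
After move 5 (R'): R=RGOR U=YOWW F=BGGW D=RBYY B=WGBB
Query 1: B[0] = W
Query 2: D[3] = Y
Query 3: L[2] = O
Query 4: D[1] = B
Query 5: L[3] = Y
Query 6: B[2] = B

Answer: W Y O B Y B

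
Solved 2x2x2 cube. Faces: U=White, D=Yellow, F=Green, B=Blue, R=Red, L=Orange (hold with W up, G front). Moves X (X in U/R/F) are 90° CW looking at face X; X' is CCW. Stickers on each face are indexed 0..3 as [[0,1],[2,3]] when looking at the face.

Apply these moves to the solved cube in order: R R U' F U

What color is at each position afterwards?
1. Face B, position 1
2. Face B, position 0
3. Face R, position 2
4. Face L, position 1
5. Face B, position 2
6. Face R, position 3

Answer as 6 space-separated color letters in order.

Answer: Y G W O G R

Derivation:
After move 1 (R): R=RRRR U=WGWG F=GYGY D=YBYB B=WBWB
After move 2 (R): R=RRRR U=WYWY F=GBGB D=YWYW B=GBGB
After move 3 (U'): U=YYWW F=OOGB R=GBRR B=RRGB L=GBOO
After move 4 (F): F=GOBO U=YYOB R=WBWR D=RGYW L=GYOW
After move 5 (U): U=OYBY F=WBBO R=RRWR B=GYGB L=GOOW
Query 1: B[1] = Y
Query 2: B[0] = G
Query 3: R[2] = W
Query 4: L[1] = O
Query 5: B[2] = G
Query 6: R[3] = R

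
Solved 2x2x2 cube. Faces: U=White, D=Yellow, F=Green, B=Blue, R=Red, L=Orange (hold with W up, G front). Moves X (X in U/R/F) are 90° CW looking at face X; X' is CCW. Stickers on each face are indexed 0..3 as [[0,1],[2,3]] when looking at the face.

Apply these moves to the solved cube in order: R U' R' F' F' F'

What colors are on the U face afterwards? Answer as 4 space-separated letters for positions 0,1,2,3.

After move 1 (R): R=RRRR U=WGWG F=GYGY D=YBYB B=WBWB
After move 2 (U'): U=GGWW F=OOGY R=GYRR B=RRWB L=WBOO
After move 3 (R'): R=YRGR U=GWWR F=OGGW D=YOYY B=BRBB
After move 4 (F'): F=GWOG U=GWYG R=ORYR D=BOYY L=WROW
After move 5 (F'): F=WGGO U=GWOY R=ORBR D=RWYY L=WGOY
After move 6 (F'): F=GOWG U=GWOB R=WRRR D=GYYY L=WYOO
Query: U face = GWOB

Answer: G W O B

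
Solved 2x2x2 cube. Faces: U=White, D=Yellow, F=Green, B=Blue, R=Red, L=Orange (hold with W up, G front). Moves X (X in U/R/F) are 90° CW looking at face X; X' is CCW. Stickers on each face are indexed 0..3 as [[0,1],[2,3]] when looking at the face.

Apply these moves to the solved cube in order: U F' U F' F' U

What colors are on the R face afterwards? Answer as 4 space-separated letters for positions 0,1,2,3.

Answer: G W G R

Derivation:
After move 1 (U): U=WWWW F=RRGG R=BBRR B=OOBB L=GGOO
After move 2 (F'): F=RGRG U=WWBR R=YBYR D=GOYY L=GWOW
After move 3 (U): U=BWRW F=YBRG R=OOYR B=GWBB L=RGOW
After move 4 (F'): F=BGYR U=BWOY R=OOGR D=GWYY L=RWOR
After move 5 (F'): F=GRBY U=BWOG R=WOGR D=WRYY L=RYOO
After move 6 (U): U=OBGW F=WOBY R=GWGR B=RYBB L=GROO
Query: R face = GWGR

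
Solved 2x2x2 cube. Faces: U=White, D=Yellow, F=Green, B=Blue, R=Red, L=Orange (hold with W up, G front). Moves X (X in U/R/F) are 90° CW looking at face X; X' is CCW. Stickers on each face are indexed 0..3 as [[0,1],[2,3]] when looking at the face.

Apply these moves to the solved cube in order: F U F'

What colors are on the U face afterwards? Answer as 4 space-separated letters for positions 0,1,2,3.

After move 1 (F): F=GGGG U=WWOO R=WRWR D=RRYY L=OYOY
After move 2 (U): U=OWOW F=WRGG R=BBWR B=OYBB L=GGOY
After move 3 (F'): F=RGWG U=OWBW R=RBRR D=GYYY L=GWOO
Query: U face = OWBW

Answer: O W B W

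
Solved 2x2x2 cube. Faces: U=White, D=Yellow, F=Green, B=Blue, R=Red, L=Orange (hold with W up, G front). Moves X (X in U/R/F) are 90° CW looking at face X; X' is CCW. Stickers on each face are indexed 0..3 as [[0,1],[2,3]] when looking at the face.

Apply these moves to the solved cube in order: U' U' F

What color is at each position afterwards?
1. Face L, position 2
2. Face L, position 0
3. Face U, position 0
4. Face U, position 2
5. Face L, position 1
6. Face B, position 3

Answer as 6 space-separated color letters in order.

Answer: O R W O Y B

Derivation:
After move 1 (U'): U=WWWW F=OOGG R=GGRR B=RRBB L=BBOO
After move 2 (U'): U=WWWW F=BBGG R=OORR B=GGBB L=RROO
After move 3 (F): F=GBGB U=WWOR R=WOWR D=ROYY L=RYOY
Query 1: L[2] = O
Query 2: L[0] = R
Query 3: U[0] = W
Query 4: U[2] = O
Query 5: L[1] = Y
Query 6: B[3] = B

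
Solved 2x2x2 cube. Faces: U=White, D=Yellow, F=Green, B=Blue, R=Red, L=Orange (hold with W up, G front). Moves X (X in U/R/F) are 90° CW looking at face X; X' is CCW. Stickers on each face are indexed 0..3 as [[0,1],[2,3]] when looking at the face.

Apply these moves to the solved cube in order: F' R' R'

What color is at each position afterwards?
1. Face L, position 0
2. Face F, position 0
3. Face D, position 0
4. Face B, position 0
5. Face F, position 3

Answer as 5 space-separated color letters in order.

Answer: O G O G B

Derivation:
After move 1 (F'): F=GGGG U=WWRR R=YRYR D=OOYY L=OWOW
After move 2 (R'): R=RRYY U=WBRB F=GWGR D=OGYG B=YBOB
After move 3 (R'): R=RYRY U=WORY F=GBGB D=OWYR B=GBGB
Query 1: L[0] = O
Query 2: F[0] = G
Query 3: D[0] = O
Query 4: B[0] = G
Query 5: F[3] = B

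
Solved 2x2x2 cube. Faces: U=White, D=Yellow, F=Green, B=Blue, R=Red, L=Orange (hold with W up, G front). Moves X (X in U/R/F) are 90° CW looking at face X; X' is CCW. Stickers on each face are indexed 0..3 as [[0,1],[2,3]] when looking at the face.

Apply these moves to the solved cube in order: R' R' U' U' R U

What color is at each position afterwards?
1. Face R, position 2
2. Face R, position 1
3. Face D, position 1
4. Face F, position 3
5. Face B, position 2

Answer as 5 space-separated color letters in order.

After move 1 (R'): R=RRRR U=WBWB F=GWGW D=YGYG B=YBYB
After move 2 (R'): R=RRRR U=WYWY F=GBGB D=YWYW B=GBGB
After move 3 (U'): U=YYWW F=OOGB R=GBRR B=RRGB L=GBOO
After move 4 (U'): U=YWYW F=GBGB R=OORR B=GBGB L=RROO
After move 5 (R): R=RORO U=YBYB F=GWGW D=YGYG B=WBWB
After move 6 (U): U=YYBB F=ROGW R=WBRO B=RRWB L=GWOO
Query 1: R[2] = R
Query 2: R[1] = B
Query 3: D[1] = G
Query 4: F[3] = W
Query 5: B[2] = W

Answer: R B G W W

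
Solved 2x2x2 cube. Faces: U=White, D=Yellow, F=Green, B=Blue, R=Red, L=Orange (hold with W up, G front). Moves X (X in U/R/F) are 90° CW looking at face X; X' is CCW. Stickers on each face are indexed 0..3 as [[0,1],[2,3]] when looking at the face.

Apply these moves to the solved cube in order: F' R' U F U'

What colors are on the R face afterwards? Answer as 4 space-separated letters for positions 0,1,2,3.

After move 1 (F'): F=GGGG U=WWRR R=YRYR D=OOYY L=OWOW
After move 2 (R'): R=RRYY U=WBRB F=GWGR D=OGYG B=YBOB
After move 3 (U): U=RWBB F=RRGR R=YBYY B=OWOB L=GWOW
After move 4 (F): F=GRRR U=RWWW R=BBBY D=YYYG L=GOOG
After move 5 (U'): U=WWRW F=GORR R=GRBY B=BBOB L=OWOG
Query: R face = GRBY

Answer: G R B Y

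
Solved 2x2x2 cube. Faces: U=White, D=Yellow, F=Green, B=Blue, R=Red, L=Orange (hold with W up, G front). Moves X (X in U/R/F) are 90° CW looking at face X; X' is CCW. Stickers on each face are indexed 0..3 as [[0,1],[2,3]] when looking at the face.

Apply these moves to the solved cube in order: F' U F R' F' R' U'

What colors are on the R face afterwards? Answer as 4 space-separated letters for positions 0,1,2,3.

Answer: W B Y Y

Derivation:
After move 1 (F'): F=GGGG U=WWRR R=YRYR D=OOYY L=OWOW
After move 2 (U): U=RWRW F=YRGG R=BBYR B=OWBB L=GGOW
After move 3 (F): F=GYGR U=RWWG R=RBWR D=YBYY L=GOOO
After move 4 (R'): R=BRRW U=RBWO F=GWGG D=YYYR B=YWBB
After move 5 (F'): F=WGGG U=RBBR R=YRYW D=OOYR L=GOOW
After move 6 (R'): R=RWYY U=RBBY F=WBGR D=OGYG B=RWOB
After move 7 (U'): U=BYRB F=GOGR R=WBYY B=RWOB L=RWOW
Query: R face = WBYY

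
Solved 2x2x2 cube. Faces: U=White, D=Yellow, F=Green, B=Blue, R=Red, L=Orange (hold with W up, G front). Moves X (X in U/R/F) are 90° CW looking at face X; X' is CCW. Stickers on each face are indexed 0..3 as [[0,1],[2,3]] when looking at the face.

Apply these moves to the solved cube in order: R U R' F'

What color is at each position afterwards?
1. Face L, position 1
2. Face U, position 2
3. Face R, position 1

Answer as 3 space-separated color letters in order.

After move 1 (R): R=RRRR U=WGWG F=GYGY D=YBYB B=WBWB
After move 2 (U): U=WWGG F=RRGY R=WBRR B=OOWB L=GYOO
After move 3 (R'): R=BRWR U=WWGO F=RWGG D=YRYY B=BOBB
After move 4 (F'): F=WGRG U=WWBW R=RRYR D=YOYY L=GOOG
Query 1: L[1] = O
Query 2: U[2] = B
Query 3: R[1] = R

Answer: O B R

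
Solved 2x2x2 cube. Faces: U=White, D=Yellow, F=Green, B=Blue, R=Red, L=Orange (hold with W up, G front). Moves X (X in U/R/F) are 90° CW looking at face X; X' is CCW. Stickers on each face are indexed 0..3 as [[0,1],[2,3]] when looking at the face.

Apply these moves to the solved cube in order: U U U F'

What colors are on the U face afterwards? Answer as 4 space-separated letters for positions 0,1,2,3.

Answer: W W G R

Derivation:
After move 1 (U): U=WWWW F=RRGG R=BBRR B=OOBB L=GGOO
After move 2 (U): U=WWWW F=BBGG R=OORR B=GGBB L=RROO
After move 3 (U): U=WWWW F=OOGG R=GGRR B=RRBB L=BBOO
After move 4 (F'): F=OGOG U=WWGR R=YGYR D=BOYY L=BWOW
Query: U face = WWGR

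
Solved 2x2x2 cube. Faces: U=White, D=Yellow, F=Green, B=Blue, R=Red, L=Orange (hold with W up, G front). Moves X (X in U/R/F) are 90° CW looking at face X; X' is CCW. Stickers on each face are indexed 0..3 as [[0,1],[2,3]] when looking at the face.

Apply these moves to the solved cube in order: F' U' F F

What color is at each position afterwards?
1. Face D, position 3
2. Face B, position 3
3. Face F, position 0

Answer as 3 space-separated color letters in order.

Answer: Y B G

Derivation:
After move 1 (F'): F=GGGG U=WWRR R=YRYR D=OOYY L=OWOW
After move 2 (U'): U=WRWR F=OWGG R=GGYR B=YRBB L=BBOW
After move 3 (F): F=GOGW U=WRWB R=WGRR D=YGYY L=BOOO
After move 4 (F): F=GGWO U=WROO R=WGBR D=RWYY L=BYOG
Query 1: D[3] = Y
Query 2: B[3] = B
Query 3: F[0] = G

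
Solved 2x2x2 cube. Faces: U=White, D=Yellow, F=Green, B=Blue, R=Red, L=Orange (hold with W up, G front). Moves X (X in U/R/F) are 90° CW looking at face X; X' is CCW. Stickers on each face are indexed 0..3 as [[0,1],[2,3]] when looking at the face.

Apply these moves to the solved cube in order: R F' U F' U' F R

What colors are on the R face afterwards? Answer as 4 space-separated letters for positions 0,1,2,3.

Answer: W R R G

Derivation:
After move 1 (R): R=RRRR U=WGWG F=GYGY D=YBYB B=WBWB
After move 2 (F'): F=YYGG U=WGRR R=BRYR D=OOYB L=OGOW
After move 3 (U): U=RWRG F=BRGG R=WBYR B=OGWB L=YYOW
After move 4 (F'): F=RGBG U=RWWY R=OBOR D=YWYB L=YGOR
After move 5 (U'): U=WYRW F=YGBG R=RGOR B=OBWB L=OGOR
After move 6 (F): F=BYGG U=WYRG R=RGWR D=ORYB L=OYOW
After move 7 (R): R=WRRG U=WYRG F=BRGB D=OWYO B=GBYB
Query: R face = WRRG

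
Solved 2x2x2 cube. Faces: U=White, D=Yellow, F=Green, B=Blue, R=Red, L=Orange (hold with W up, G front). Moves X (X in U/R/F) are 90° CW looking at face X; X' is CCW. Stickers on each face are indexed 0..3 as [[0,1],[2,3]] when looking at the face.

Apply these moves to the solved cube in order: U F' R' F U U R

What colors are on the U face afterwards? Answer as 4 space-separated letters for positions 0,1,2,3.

Answer: W O B W

Derivation:
After move 1 (U): U=WWWW F=RRGG R=BBRR B=OOBB L=GGOO
After move 2 (F'): F=RGRG U=WWBR R=YBYR D=GOYY L=GWOW
After move 3 (R'): R=BRYY U=WBBO F=RWRR D=GGYG B=YOOB
After move 4 (F): F=RRRW U=WBWW R=BROY D=YBYG L=GGOG
After move 5 (U): U=WWWB F=BRRW R=YOOY B=GGOB L=RROG
After move 6 (U): U=WWBW F=YORW R=GGOY B=RROB L=BROG
After move 7 (R): R=OGYG U=WOBW F=YBRG D=YOYR B=WRWB
Query: U face = WOBW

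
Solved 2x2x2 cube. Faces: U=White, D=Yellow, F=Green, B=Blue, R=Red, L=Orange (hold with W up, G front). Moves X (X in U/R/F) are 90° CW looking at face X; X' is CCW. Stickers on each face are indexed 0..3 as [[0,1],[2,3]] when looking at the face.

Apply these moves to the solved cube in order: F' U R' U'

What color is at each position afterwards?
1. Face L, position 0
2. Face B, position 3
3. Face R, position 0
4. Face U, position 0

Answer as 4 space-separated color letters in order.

Answer: Y B Y B

Derivation:
After move 1 (F'): F=GGGG U=WWRR R=YRYR D=OOYY L=OWOW
After move 2 (U): U=RWRW F=YRGG R=BBYR B=OWBB L=GGOW
After move 3 (R'): R=BRBY U=RBRO F=YWGW D=ORYG B=YWOB
After move 4 (U'): U=BORR F=GGGW R=YWBY B=BROB L=YWOW
Query 1: L[0] = Y
Query 2: B[3] = B
Query 3: R[0] = Y
Query 4: U[0] = B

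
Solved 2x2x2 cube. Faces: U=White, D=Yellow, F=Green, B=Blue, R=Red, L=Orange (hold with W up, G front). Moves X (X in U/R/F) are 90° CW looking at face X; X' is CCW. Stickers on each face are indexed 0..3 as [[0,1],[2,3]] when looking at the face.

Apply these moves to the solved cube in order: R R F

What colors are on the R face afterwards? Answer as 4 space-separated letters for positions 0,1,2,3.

Answer: W R Y R

Derivation:
After move 1 (R): R=RRRR U=WGWG F=GYGY D=YBYB B=WBWB
After move 2 (R): R=RRRR U=WYWY F=GBGB D=YWYW B=GBGB
After move 3 (F): F=GGBB U=WYOO R=WRYR D=RRYW L=OYOW
Query: R face = WRYR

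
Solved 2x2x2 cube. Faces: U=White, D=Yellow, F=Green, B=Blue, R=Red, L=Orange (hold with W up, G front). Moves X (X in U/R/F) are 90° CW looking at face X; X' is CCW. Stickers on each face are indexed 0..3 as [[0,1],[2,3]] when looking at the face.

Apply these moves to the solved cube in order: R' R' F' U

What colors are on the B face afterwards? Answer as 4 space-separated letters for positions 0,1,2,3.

After move 1 (R'): R=RRRR U=WBWB F=GWGW D=YGYG B=YBYB
After move 2 (R'): R=RRRR U=WYWY F=GBGB D=YWYW B=GBGB
After move 3 (F'): F=BBGG U=WYRR R=WRYR D=OOYW L=OYOW
After move 4 (U): U=RWRY F=WRGG R=GBYR B=OYGB L=BBOW
Query: B face = OYGB

Answer: O Y G B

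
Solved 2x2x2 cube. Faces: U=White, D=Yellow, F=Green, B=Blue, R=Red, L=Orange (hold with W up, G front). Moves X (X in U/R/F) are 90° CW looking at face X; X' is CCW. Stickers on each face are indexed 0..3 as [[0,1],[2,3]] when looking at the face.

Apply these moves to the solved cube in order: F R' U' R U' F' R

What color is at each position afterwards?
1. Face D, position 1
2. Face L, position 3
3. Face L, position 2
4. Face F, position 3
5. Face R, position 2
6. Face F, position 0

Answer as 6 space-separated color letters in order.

Answer: B B O R W B

Derivation:
After move 1 (F): F=GGGG U=WWOO R=WRWR D=RRYY L=OYOY
After move 2 (R'): R=RRWW U=WBOB F=GWGO D=RGYG B=YBRB
After move 3 (U'): U=BBWO F=OYGO R=GWWW B=RRRB L=YBOY
After move 4 (R): R=WGWW U=BYWO F=OGGG D=RRYR B=ORBB
After move 5 (U'): U=YOBW F=YBGG R=OGWW B=WGBB L=OROY
After move 6 (F'): F=BGYG U=YOOW R=RGRW D=RYYR L=OWOB
After move 7 (R): R=RRWG U=YGOG F=BYYR D=RBYW B=WGOB
Query 1: D[1] = B
Query 2: L[3] = B
Query 3: L[2] = O
Query 4: F[3] = R
Query 5: R[2] = W
Query 6: F[0] = B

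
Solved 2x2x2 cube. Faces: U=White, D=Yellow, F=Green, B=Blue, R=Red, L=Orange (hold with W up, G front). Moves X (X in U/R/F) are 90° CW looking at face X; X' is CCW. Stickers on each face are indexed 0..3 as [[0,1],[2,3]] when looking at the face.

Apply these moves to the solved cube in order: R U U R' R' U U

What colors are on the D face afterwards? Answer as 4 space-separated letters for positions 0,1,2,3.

Answer: Y W Y W

Derivation:
After move 1 (R): R=RRRR U=WGWG F=GYGY D=YBYB B=WBWB
After move 2 (U): U=WWGG F=RRGY R=WBRR B=OOWB L=GYOO
After move 3 (U): U=GWGW F=WBGY R=OORR B=GYWB L=RROO
After move 4 (R'): R=OROR U=GWGG F=WWGW D=YBYY B=BYBB
After move 5 (R'): R=RROO U=GBGB F=WWGG D=YWYW B=YYBB
After move 6 (U): U=GGBB F=RRGG R=YYOO B=RRBB L=WWOO
After move 7 (U): U=BGBG F=YYGG R=RROO B=WWBB L=RROO
Query: D face = YWYW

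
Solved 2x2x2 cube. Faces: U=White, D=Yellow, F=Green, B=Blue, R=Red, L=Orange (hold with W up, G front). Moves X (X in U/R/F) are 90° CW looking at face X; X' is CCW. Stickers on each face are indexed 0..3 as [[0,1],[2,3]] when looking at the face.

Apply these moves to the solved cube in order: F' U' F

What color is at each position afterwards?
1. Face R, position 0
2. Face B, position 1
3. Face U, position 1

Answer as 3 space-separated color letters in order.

After move 1 (F'): F=GGGG U=WWRR R=YRYR D=OOYY L=OWOW
After move 2 (U'): U=WRWR F=OWGG R=GGYR B=YRBB L=BBOW
After move 3 (F): F=GOGW U=WRWB R=WGRR D=YGYY L=BOOO
Query 1: R[0] = W
Query 2: B[1] = R
Query 3: U[1] = R

Answer: W R R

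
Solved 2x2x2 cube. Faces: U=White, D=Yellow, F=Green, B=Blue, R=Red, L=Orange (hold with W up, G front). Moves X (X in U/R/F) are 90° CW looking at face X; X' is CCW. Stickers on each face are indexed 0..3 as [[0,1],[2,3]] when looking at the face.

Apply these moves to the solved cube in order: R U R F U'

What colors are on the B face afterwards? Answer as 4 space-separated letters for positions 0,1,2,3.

Answer: G W W B

Derivation:
After move 1 (R): R=RRRR U=WGWG F=GYGY D=YBYB B=WBWB
After move 2 (U): U=WWGG F=RRGY R=WBRR B=OOWB L=GYOO
After move 3 (R): R=RWRB U=WRGY F=RBGB D=YWYO B=GOWB
After move 4 (F): F=GRBB U=WROY R=GWYB D=RRYO L=GYOW
After move 5 (U'): U=RYWO F=GYBB R=GRYB B=GWWB L=GOOW
Query: B face = GWWB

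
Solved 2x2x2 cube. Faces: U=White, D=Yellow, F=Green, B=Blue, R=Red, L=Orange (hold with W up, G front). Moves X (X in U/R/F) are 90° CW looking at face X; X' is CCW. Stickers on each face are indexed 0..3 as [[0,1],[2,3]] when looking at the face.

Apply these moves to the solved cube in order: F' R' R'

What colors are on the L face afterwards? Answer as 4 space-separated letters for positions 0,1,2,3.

After move 1 (F'): F=GGGG U=WWRR R=YRYR D=OOYY L=OWOW
After move 2 (R'): R=RRYY U=WBRB F=GWGR D=OGYG B=YBOB
After move 3 (R'): R=RYRY U=WORY F=GBGB D=OWYR B=GBGB
Query: L face = OWOW

Answer: O W O W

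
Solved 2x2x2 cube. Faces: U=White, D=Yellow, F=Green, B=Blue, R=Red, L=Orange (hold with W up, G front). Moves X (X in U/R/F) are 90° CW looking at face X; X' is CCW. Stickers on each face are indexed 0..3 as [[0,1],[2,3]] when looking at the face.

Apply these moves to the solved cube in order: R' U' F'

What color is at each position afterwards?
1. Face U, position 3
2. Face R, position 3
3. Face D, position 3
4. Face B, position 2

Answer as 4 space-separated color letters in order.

Answer: R R G Y

Derivation:
After move 1 (R'): R=RRRR U=WBWB F=GWGW D=YGYG B=YBYB
After move 2 (U'): U=BBWW F=OOGW R=GWRR B=RRYB L=YBOO
After move 3 (F'): F=OWOG U=BBGR R=GWYR D=BOYG L=YWOW
Query 1: U[3] = R
Query 2: R[3] = R
Query 3: D[3] = G
Query 4: B[2] = Y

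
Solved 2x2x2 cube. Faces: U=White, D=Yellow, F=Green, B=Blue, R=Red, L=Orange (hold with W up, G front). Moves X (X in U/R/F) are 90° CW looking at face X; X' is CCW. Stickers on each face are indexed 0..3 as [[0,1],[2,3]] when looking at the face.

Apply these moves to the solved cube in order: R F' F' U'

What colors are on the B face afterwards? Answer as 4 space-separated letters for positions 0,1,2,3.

After move 1 (R): R=RRRR U=WGWG F=GYGY D=YBYB B=WBWB
After move 2 (F'): F=YYGG U=WGRR R=BRYR D=OOYB L=OGOW
After move 3 (F'): F=YGYG U=WGBY R=OROR D=GWYB L=OROR
After move 4 (U'): U=GYWB F=ORYG R=YGOR B=ORWB L=WBOR
Query: B face = ORWB

Answer: O R W B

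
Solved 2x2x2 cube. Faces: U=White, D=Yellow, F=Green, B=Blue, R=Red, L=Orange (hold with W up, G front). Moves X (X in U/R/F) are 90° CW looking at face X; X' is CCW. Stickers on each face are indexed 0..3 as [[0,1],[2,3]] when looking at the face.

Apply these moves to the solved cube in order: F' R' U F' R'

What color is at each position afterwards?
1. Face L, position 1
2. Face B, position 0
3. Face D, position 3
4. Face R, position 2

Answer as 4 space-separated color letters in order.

Answer: B G G G

Derivation:
After move 1 (F'): F=GGGG U=WWRR R=YRYR D=OOYY L=OWOW
After move 2 (R'): R=RRYY U=WBRB F=GWGR D=OGYG B=YBOB
After move 3 (U): U=RWBB F=RRGR R=YBYY B=OWOB L=GWOW
After move 4 (F'): F=RRRG U=RWYY R=GBOY D=WWYG L=GBOB
After move 5 (R'): R=BYGO U=ROYO F=RWRY D=WRYG B=GWWB
Query 1: L[1] = B
Query 2: B[0] = G
Query 3: D[3] = G
Query 4: R[2] = G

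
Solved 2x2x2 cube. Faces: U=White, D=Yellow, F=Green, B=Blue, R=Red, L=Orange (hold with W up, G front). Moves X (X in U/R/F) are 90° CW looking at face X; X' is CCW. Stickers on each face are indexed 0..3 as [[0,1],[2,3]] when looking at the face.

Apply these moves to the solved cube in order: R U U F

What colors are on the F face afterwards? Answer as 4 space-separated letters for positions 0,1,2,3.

Answer: G W Y B

Derivation:
After move 1 (R): R=RRRR U=WGWG F=GYGY D=YBYB B=WBWB
After move 2 (U): U=WWGG F=RRGY R=WBRR B=OOWB L=GYOO
After move 3 (U): U=GWGW F=WBGY R=OORR B=GYWB L=RROO
After move 4 (F): F=GWYB U=GWOR R=GOWR D=ROYB L=RYOB
Query: F face = GWYB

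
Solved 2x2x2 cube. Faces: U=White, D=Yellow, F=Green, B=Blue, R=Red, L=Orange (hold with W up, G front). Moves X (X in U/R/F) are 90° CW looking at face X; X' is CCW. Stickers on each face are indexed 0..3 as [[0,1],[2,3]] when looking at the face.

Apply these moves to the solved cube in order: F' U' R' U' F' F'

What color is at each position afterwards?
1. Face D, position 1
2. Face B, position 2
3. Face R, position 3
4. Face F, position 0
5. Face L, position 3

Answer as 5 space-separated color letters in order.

Answer: W O Y R O

Derivation:
After move 1 (F'): F=GGGG U=WWRR R=YRYR D=OOYY L=OWOW
After move 2 (U'): U=WRWR F=OWGG R=GGYR B=YRBB L=BBOW
After move 3 (R'): R=GRGY U=WBWY F=ORGR D=OWYG B=YROB
After move 4 (U'): U=BYWW F=BBGR R=ORGY B=GROB L=YROW
After move 5 (F'): F=BRBG U=BYOG R=WROY D=RWYG L=YWOW
After move 6 (F'): F=RGBB U=BYWO R=WRRY D=WWYG L=YGOO
Query 1: D[1] = W
Query 2: B[2] = O
Query 3: R[3] = Y
Query 4: F[0] = R
Query 5: L[3] = O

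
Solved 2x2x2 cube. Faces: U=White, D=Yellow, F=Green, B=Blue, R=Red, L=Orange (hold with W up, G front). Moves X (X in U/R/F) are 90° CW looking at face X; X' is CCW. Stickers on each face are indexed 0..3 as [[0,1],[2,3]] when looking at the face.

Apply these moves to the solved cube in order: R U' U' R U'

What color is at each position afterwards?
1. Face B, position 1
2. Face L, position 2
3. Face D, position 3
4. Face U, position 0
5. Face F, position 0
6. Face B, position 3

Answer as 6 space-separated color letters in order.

Answer: O O G B R B

Derivation:
After move 1 (R): R=RRRR U=WGWG F=GYGY D=YBYB B=WBWB
After move 2 (U'): U=GGWW F=OOGY R=GYRR B=RRWB L=WBOO
After move 3 (U'): U=GWGW F=WBGY R=OORR B=GYWB L=RROO
After move 4 (R): R=RORO U=GBGY F=WBGB D=YWYG B=WYWB
After move 5 (U'): U=BYGG F=RRGB R=WBRO B=ROWB L=WYOO
Query 1: B[1] = O
Query 2: L[2] = O
Query 3: D[3] = G
Query 4: U[0] = B
Query 5: F[0] = R
Query 6: B[3] = B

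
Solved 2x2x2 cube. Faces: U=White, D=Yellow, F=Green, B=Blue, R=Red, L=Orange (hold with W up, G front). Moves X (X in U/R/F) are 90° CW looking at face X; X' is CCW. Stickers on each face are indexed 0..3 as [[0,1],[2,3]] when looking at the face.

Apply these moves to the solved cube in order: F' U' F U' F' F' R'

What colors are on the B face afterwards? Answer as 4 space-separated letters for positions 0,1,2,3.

After move 1 (F'): F=GGGG U=WWRR R=YRYR D=OOYY L=OWOW
After move 2 (U'): U=WRWR F=OWGG R=GGYR B=YRBB L=BBOW
After move 3 (F): F=GOGW U=WRWB R=WGRR D=YGYY L=BOOO
After move 4 (U'): U=RBWW F=BOGW R=GORR B=WGBB L=YROO
After move 5 (F'): F=OWBG U=RBGR R=GOYR D=ROYY L=YWOW
After move 6 (F'): F=WGOB U=RBGY R=OORR D=WWYY L=YROG
After move 7 (R'): R=OROR U=RBGW F=WBOY D=WGYB B=YGWB
Query: B face = YGWB

Answer: Y G W B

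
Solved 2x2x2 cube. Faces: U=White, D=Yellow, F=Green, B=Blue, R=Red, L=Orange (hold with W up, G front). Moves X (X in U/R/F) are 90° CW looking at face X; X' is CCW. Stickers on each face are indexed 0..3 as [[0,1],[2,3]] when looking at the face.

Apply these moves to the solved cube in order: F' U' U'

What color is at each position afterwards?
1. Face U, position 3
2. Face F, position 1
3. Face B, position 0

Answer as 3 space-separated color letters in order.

Answer: W B G

Derivation:
After move 1 (F'): F=GGGG U=WWRR R=YRYR D=OOYY L=OWOW
After move 2 (U'): U=WRWR F=OWGG R=GGYR B=YRBB L=BBOW
After move 3 (U'): U=RRWW F=BBGG R=OWYR B=GGBB L=YROW
Query 1: U[3] = W
Query 2: F[1] = B
Query 3: B[0] = G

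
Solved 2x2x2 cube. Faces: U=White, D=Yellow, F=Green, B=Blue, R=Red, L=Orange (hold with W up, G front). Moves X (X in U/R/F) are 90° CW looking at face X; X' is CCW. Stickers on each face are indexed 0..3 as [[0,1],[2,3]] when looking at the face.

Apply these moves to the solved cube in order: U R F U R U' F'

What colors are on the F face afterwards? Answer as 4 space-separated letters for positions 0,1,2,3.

After move 1 (U): U=WWWW F=RRGG R=BBRR B=OOBB L=GGOO
After move 2 (R): R=RBRB U=WRWG F=RYGY D=YBYO B=WOWB
After move 3 (F): F=GRYY U=WROG R=WBGB D=RRYO L=GYOB
After move 4 (U): U=OWGR F=WBYY R=WOGB B=GYWB L=GROB
After move 5 (R): R=GWBO U=OBGY F=WRYO D=RWYG B=RYWB
After move 6 (U'): U=BYOG F=GRYO R=WRBO B=GWWB L=RYOB
After move 7 (F'): F=ROGY U=BYWB R=WRRO D=YBYG L=RGOO
Query: F face = ROGY

Answer: R O G Y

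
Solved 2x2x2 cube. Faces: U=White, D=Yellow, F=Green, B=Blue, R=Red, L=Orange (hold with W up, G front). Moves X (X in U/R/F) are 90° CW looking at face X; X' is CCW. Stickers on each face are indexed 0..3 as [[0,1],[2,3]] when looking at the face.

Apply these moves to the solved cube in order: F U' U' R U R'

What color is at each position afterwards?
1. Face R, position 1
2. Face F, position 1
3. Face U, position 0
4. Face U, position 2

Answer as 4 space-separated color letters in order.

After move 1 (F): F=GGGG U=WWOO R=WRWR D=RRYY L=OYOY
After move 2 (U'): U=WOWO F=OYGG R=GGWR B=WRBB L=BBOY
After move 3 (U'): U=OOWW F=BBGG R=OYWR B=GGBB L=WROY
After move 4 (R): R=WORY U=OBWG F=BRGY D=RBYG B=WGOB
After move 5 (U): U=WOGB F=WOGY R=WGRY B=WROB L=BROY
After move 6 (R'): R=GYWR U=WOGW F=WOGB D=ROYY B=GRBB
Query 1: R[1] = Y
Query 2: F[1] = O
Query 3: U[0] = W
Query 4: U[2] = G

Answer: Y O W G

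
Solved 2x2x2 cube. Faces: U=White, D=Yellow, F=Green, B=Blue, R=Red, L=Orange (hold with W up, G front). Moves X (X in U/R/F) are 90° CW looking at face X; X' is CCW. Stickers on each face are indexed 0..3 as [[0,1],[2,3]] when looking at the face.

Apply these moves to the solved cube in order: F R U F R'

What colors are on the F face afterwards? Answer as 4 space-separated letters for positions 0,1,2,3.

Answer: G W Y R

Derivation:
After move 1 (F): F=GGGG U=WWOO R=WRWR D=RRYY L=OYOY
After move 2 (R): R=WWRR U=WGOG F=GRGY D=RBYB B=OBWB
After move 3 (U): U=OWGG F=WWGY R=OBRR B=OYWB L=GROY
After move 4 (F): F=GWYW U=OWYR R=GBGR D=ROYB L=GROB
After move 5 (R'): R=BRGG U=OWYO F=GWYR D=RWYW B=BYOB
Query: F face = GWYR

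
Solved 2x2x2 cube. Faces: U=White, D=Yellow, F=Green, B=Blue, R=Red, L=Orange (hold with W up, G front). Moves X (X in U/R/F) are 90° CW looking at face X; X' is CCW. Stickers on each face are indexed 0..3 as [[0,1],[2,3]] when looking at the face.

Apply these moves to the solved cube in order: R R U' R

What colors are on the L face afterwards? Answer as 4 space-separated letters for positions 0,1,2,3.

Answer: G B O O

Derivation:
After move 1 (R): R=RRRR U=WGWG F=GYGY D=YBYB B=WBWB
After move 2 (R): R=RRRR U=WYWY F=GBGB D=YWYW B=GBGB
After move 3 (U'): U=YYWW F=OOGB R=GBRR B=RRGB L=GBOO
After move 4 (R): R=RGRB U=YOWB F=OWGW D=YGYR B=WRYB
Query: L face = GBOO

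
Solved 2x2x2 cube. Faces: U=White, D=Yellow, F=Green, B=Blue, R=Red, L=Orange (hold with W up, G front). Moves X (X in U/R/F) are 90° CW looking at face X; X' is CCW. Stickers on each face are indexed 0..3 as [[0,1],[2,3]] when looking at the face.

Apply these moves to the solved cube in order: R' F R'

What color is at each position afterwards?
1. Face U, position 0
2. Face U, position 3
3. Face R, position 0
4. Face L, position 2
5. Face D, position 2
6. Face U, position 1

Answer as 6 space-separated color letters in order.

After move 1 (R'): R=RRRR U=WBWB F=GWGW D=YGYG B=YBYB
After move 2 (F): F=GGWW U=WBOO R=WRBR D=RRYG L=OYOG
After move 3 (R'): R=RRWB U=WYOY F=GBWO D=RGYW B=GBRB
Query 1: U[0] = W
Query 2: U[3] = Y
Query 3: R[0] = R
Query 4: L[2] = O
Query 5: D[2] = Y
Query 6: U[1] = Y

Answer: W Y R O Y Y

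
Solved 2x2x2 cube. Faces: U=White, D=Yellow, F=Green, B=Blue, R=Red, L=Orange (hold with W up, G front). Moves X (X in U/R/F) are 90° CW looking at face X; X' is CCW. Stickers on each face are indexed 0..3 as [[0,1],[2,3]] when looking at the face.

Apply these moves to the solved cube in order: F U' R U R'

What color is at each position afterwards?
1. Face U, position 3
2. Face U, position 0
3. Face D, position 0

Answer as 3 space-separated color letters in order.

After move 1 (F): F=GGGG U=WWOO R=WRWR D=RRYY L=OYOY
After move 2 (U'): U=WOWO F=OYGG R=GGWR B=WRBB L=BBOY
After move 3 (R): R=WGRG U=WYWG F=ORGY D=RBYW B=OROB
After move 4 (U): U=WWGY F=WGGY R=ORRG B=BBOB L=OROY
After move 5 (R'): R=RGOR U=WOGB F=WWGY D=RGYY B=WBBB
Query 1: U[3] = B
Query 2: U[0] = W
Query 3: D[0] = R

Answer: B W R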